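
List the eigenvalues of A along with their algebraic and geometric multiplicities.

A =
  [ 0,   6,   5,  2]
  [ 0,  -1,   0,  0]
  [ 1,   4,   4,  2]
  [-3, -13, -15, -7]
λ = -1: alg = 4, geom = 2

Step 1 — factor the characteristic polynomial to read off the algebraic multiplicities:
  χ_A(x) = (x + 1)^4

Step 2 — compute geometric multiplicities via the rank-nullity identity g(λ) = n − rank(A − λI):
  rank(A − (-1)·I) = 2, so dim ker(A − (-1)·I) = n − 2 = 2

Summary:
  λ = -1: algebraic multiplicity = 4, geometric multiplicity = 2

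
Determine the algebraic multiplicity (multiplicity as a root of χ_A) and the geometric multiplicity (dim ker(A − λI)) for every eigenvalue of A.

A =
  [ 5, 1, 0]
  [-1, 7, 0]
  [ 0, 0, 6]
λ = 6: alg = 3, geom = 2

Step 1 — factor the characteristic polynomial to read off the algebraic multiplicities:
  χ_A(x) = (x - 6)^3

Step 2 — compute geometric multiplicities via the rank-nullity identity g(λ) = n − rank(A − λI):
  rank(A − (6)·I) = 1, so dim ker(A − (6)·I) = n − 1 = 2

Summary:
  λ = 6: algebraic multiplicity = 3, geometric multiplicity = 2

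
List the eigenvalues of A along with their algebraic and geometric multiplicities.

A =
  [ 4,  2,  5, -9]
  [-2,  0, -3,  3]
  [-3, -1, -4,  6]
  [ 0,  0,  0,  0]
λ = 0: alg = 4, geom = 2

Step 1 — factor the characteristic polynomial to read off the algebraic multiplicities:
  χ_A(x) = x^4

Step 2 — compute geometric multiplicities via the rank-nullity identity g(λ) = n − rank(A − λI):
  rank(A − (0)·I) = 2, so dim ker(A − (0)·I) = n − 2 = 2

Summary:
  λ = 0: algebraic multiplicity = 4, geometric multiplicity = 2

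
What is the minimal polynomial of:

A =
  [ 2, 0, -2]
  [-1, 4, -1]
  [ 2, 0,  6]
x^2 - 8*x + 16

The characteristic polynomial is χ_A(x) = (x - 4)^3, so the eigenvalues are known. The minimal polynomial is
  m_A(x) = Π_λ (x − λ)^{k_λ}
where k_λ is the size of the *largest* Jordan block for λ (equivalently, the smallest k with (A − λI)^k v = 0 for every generalised eigenvector v of λ).

  λ = 4: largest Jordan block has size 2, contributing (x − 4)^2

So m_A(x) = (x - 4)^2 = x^2 - 8*x + 16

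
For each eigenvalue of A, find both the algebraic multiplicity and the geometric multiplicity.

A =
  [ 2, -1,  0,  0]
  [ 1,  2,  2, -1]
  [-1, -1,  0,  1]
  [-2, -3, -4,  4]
λ = 2: alg = 4, geom = 2

Step 1 — factor the characteristic polynomial to read off the algebraic multiplicities:
  χ_A(x) = (x - 2)^4

Step 2 — compute geometric multiplicities via the rank-nullity identity g(λ) = n − rank(A − λI):
  rank(A − (2)·I) = 2, so dim ker(A − (2)·I) = n − 2 = 2

Summary:
  λ = 2: algebraic multiplicity = 4, geometric multiplicity = 2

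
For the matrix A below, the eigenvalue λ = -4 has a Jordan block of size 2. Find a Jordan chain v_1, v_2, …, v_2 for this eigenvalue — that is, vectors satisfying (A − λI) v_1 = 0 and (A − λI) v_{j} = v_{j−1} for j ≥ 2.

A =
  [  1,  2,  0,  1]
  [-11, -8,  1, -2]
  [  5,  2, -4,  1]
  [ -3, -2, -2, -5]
A Jordan chain for λ = -4 of length 2:
v_1 = (5, -11, 5, -3)ᵀ
v_2 = (1, 0, 0, 0)ᵀ

Let N = A − (-4)·I. We want v_2 with N^2 v_2 = 0 but N^1 v_2 ≠ 0; then v_{j-1} := N · v_j for j = 2, …, 2.

Pick v_2 = (1, 0, 0, 0)ᵀ.
Then v_1 = N · v_2 = (5, -11, 5, -3)ᵀ.

Sanity check: (A − (-4)·I) v_1 = (0, 0, 0, 0)ᵀ = 0. ✓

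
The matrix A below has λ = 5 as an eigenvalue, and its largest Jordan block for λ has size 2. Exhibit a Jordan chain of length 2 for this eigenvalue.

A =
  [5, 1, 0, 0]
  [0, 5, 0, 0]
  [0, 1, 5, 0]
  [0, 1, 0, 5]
A Jordan chain for λ = 5 of length 2:
v_1 = (1, 0, 1, 1)ᵀ
v_2 = (0, 1, 0, 0)ᵀ

Let N = A − (5)·I. We want v_2 with N^2 v_2 = 0 but N^1 v_2 ≠ 0; then v_{j-1} := N · v_j for j = 2, …, 2.

Pick v_2 = (0, 1, 0, 0)ᵀ.
Then v_1 = N · v_2 = (1, 0, 1, 1)ᵀ.

Sanity check: (A − (5)·I) v_1 = (0, 0, 0, 0)ᵀ = 0. ✓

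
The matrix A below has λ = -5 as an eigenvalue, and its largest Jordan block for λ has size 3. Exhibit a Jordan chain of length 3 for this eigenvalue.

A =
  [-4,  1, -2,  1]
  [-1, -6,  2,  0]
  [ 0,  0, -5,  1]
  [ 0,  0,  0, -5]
A Jordan chain for λ = -5 of length 3:
v_1 = (-1, 1, 0, 0)ᵀ
v_2 = (1, 0, 1, 0)ᵀ
v_3 = (0, 0, 0, 1)ᵀ

Let N = A − (-5)·I. We want v_3 with N^3 v_3 = 0 but N^2 v_3 ≠ 0; then v_{j-1} := N · v_j for j = 3, …, 2.

Pick v_3 = (0, 0, 0, 1)ᵀ.
Then v_2 = N · v_3 = (1, 0, 1, 0)ᵀ.
Then v_1 = N · v_2 = (-1, 1, 0, 0)ᵀ.

Sanity check: (A − (-5)·I) v_1 = (0, 0, 0, 0)ᵀ = 0. ✓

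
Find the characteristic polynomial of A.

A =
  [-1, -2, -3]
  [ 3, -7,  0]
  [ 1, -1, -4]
x^3 + 12*x^2 + 48*x + 64

Expanding det(x·I − A) (e.g. by cofactor expansion or by noting that A is similar to its Jordan form J, which has the same characteristic polynomial as A) gives
  χ_A(x) = x^3 + 12*x^2 + 48*x + 64
which factors as (x + 4)^3. The eigenvalues (with algebraic multiplicities) are λ = -4 with multiplicity 3.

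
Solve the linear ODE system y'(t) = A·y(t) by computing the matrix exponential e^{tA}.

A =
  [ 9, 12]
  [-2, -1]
e^{tA} =
  [3*exp(5*t) - 2*exp(3*t), 6*exp(5*t) - 6*exp(3*t)]
  [-exp(5*t) + exp(3*t), -2*exp(5*t) + 3*exp(3*t)]

Strategy: write A = P · J · P⁻¹ where J is a Jordan canonical form, so e^{tA} = P · e^{tJ} · P⁻¹, and e^{tJ} can be computed block-by-block.

A has Jordan form
J =
  [3, 0]
  [0, 5]
(up to reordering of blocks).

Per-block formulas:
  For a 1×1 block at λ = 5: exp(t · [5]) = [e^(5t)].
  For a 1×1 block at λ = 3: exp(t · [3]) = [e^(3t)].

After assembling e^{tJ} and conjugating by P, we get:

e^{tA} =
  [3*exp(5*t) - 2*exp(3*t), 6*exp(5*t) - 6*exp(3*t)]
  [-exp(5*t) + exp(3*t), -2*exp(5*t) + 3*exp(3*t)]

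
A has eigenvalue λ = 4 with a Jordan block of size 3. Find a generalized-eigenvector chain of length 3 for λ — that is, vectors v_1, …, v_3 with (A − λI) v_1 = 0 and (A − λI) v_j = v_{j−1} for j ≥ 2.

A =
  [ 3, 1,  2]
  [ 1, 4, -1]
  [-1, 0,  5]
A Jordan chain for λ = 4 of length 3:
v_1 = (-1, 1, -1)ᵀ
v_2 = (1, 0, 0)ᵀ
v_3 = (0, 1, 0)ᵀ

Let N = A − (4)·I. We want v_3 with N^3 v_3 = 0 but N^2 v_3 ≠ 0; then v_{j-1} := N · v_j for j = 3, …, 2.

Pick v_3 = (0, 1, 0)ᵀ.
Then v_2 = N · v_3 = (1, 0, 0)ᵀ.
Then v_1 = N · v_2 = (-1, 1, -1)ᵀ.

Sanity check: (A − (4)·I) v_1 = (0, 0, 0)ᵀ = 0. ✓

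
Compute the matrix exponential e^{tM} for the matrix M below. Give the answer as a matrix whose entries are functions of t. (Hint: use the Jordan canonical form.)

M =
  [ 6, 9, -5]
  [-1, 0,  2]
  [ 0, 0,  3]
e^{tM} =
  [3*t*exp(3*t) + exp(3*t), 9*t*exp(3*t), 3*t^2*exp(3*t)/2 - 5*t*exp(3*t)]
  [-t*exp(3*t), -3*t*exp(3*t) + exp(3*t), -t^2*exp(3*t)/2 + 2*t*exp(3*t)]
  [0, 0, exp(3*t)]

Strategy: write M = P · J · P⁻¹ where J is a Jordan canonical form, so e^{tM} = P · e^{tJ} · P⁻¹, and e^{tJ} can be computed block-by-block.

M has Jordan form
J =
  [3, 1, 0]
  [0, 3, 1]
  [0, 0, 3]
(up to reordering of blocks).

Per-block formulas:
  For a 3×3 Jordan block J_3(3): exp(t · J_3(3)) = e^(3t)·(I + t·N + (t^2/2)·N^2), where N is the 3×3 nilpotent shift.

After assembling e^{tJ} and conjugating by P, we get:

e^{tM} =
  [3*t*exp(3*t) + exp(3*t), 9*t*exp(3*t), 3*t^2*exp(3*t)/2 - 5*t*exp(3*t)]
  [-t*exp(3*t), -3*t*exp(3*t) + exp(3*t), -t^2*exp(3*t)/2 + 2*t*exp(3*t)]
  [0, 0, exp(3*t)]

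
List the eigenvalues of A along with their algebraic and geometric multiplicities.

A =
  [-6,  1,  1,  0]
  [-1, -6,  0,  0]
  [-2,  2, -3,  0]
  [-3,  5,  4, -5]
λ = -5: alg = 4, geom = 2

Step 1 — factor the characteristic polynomial to read off the algebraic multiplicities:
  χ_A(x) = (x + 5)^4

Step 2 — compute geometric multiplicities via the rank-nullity identity g(λ) = n − rank(A − λI):
  rank(A − (-5)·I) = 2, so dim ker(A − (-5)·I) = n − 2 = 2

Summary:
  λ = -5: algebraic multiplicity = 4, geometric multiplicity = 2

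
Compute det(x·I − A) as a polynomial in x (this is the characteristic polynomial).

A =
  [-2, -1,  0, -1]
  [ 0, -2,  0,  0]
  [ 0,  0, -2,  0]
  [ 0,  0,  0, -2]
x^4 + 8*x^3 + 24*x^2 + 32*x + 16

Expanding det(x·I − A) (e.g. by cofactor expansion or by noting that A is similar to its Jordan form J, which has the same characteristic polynomial as A) gives
  χ_A(x) = x^4 + 8*x^3 + 24*x^2 + 32*x + 16
which factors as (x + 2)^4. The eigenvalues (with algebraic multiplicities) are λ = -2 with multiplicity 4.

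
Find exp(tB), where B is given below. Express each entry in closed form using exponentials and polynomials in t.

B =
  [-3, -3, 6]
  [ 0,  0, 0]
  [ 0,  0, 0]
e^{tB} =
  [exp(-3*t), -1 + exp(-3*t), 2 - 2*exp(-3*t)]
  [0, 1, 0]
  [0, 0, 1]

Strategy: write B = P · J · P⁻¹ where J is a Jordan canonical form, so e^{tB} = P · e^{tJ} · P⁻¹, and e^{tJ} can be computed block-by-block.

B has Jordan form
J =
  [-3, 0, 0]
  [ 0, 0, 0]
  [ 0, 0, 0]
(up to reordering of blocks).

Per-block formulas:
  For a 1×1 block at λ = 0: exp(t · [0]) = [e^(0t)].
  For a 1×1 block at λ = -3: exp(t · [-3]) = [e^(-3t)].

After assembling e^{tJ} and conjugating by P, we get:

e^{tB} =
  [exp(-3*t), -1 + exp(-3*t), 2 - 2*exp(-3*t)]
  [0, 1, 0]
  [0, 0, 1]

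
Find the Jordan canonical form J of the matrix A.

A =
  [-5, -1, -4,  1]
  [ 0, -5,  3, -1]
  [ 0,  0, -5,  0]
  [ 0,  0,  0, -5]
J_3(-5) ⊕ J_1(-5)

The characteristic polynomial is
  det(x·I − A) = x^4 + 20*x^3 + 150*x^2 + 500*x + 625 = (x + 5)^4

Eigenvalues and multiplicities (the geometric multiplicity of λ is n − rank(A − λI), which equals the number of Jordan blocks for λ):
  λ = -5: algebraic multiplicity = 4, geometric multiplicity = 2

Determining the block sizes for each eigenvalue:
  λ = -5: with am = 4 and gm = 2, the partition is not yet determined (e.g. several partitions of 4 into 2 parts exist). Let N = A − (-5)·I. Computing rank(N^1) = 2, rank(N^2) = 1, rank(N^3) = 0; the number of blocks of size ≥ j is rank(N^{j−1}) − rank(N^j), giving [2, 1, 1]. So we have 1 block(s) of size 3, 1 block(s) of size 1 → block sizes [3, 1]

Assembling the blocks gives a Jordan form
J =
  [-5,  1,  0,  0]
  [ 0, -5,  1,  0]
  [ 0,  0, -5,  0]
  [ 0,  0,  0, -5]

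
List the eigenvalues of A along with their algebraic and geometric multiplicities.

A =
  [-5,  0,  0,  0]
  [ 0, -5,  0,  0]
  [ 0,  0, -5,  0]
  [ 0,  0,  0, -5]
λ = -5: alg = 4, geom = 4

Step 1 — factor the characteristic polynomial to read off the algebraic multiplicities:
  χ_A(x) = (x + 5)^4

Step 2 — compute geometric multiplicities via the rank-nullity identity g(λ) = n − rank(A − λI):
  rank(A − (-5)·I) = 0, so dim ker(A − (-5)·I) = n − 0 = 4

Summary:
  λ = -5: algebraic multiplicity = 4, geometric multiplicity = 4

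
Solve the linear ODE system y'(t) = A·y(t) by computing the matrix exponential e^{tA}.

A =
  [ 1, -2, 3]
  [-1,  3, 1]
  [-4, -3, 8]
e^{tA} =
  [-t^2*exp(4*t)/2 - 3*t*exp(4*t) + exp(4*t), -t^2*exp(4*t)/2 - 2*t*exp(4*t), t^2*exp(4*t)/2 + 3*t*exp(4*t)]
  [-t*exp(4*t), -t*exp(4*t) + exp(4*t), t*exp(4*t)]
  [-t^2*exp(4*t)/2 - 4*t*exp(4*t), -t^2*exp(4*t)/2 - 3*t*exp(4*t), t^2*exp(4*t)/2 + 4*t*exp(4*t) + exp(4*t)]

Strategy: write A = P · J · P⁻¹ where J is a Jordan canonical form, so e^{tA} = P · e^{tJ} · P⁻¹, and e^{tJ} can be computed block-by-block.

A has Jordan form
J =
  [4, 1, 0]
  [0, 4, 1]
  [0, 0, 4]
(up to reordering of blocks).

Per-block formulas:
  For a 3×3 Jordan block J_3(4): exp(t · J_3(4)) = e^(4t)·(I + t·N + (t^2/2)·N^2), where N is the 3×3 nilpotent shift.

After assembling e^{tJ} and conjugating by P, we get:

e^{tA} =
  [-t^2*exp(4*t)/2 - 3*t*exp(4*t) + exp(4*t), -t^2*exp(4*t)/2 - 2*t*exp(4*t), t^2*exp(4*t)/2 + 3*t*exp(4*t)]
  [-t*exp(4*t), -t*exp(4*t) + exp(4*t), t*exp(4*t)]
  [-t^2*exp(4*t)/2 - 4*t*exp(4*t), -t^2*exp(4*t)/2 - 3*t*exp(4*t), t^2*exp(4*t)/2 + 4*t*exp(4*t) + exp(4*t)]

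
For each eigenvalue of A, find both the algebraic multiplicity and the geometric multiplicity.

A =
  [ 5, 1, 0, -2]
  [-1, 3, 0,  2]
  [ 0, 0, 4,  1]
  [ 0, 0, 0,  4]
λ = 4: alg = 4, geom = 2

Step 1 — factor the characteristic polynomial to read off the algebraic multiplicities:
  χ_A(x) = (x - 4)^4

Step 2 — compute geometric multiplicities via the rank-nullity identity g(λ) = n − rank(A − λI):
  rank(A − (4)·I) = 2, so dim ker(A − (4)·I) = n − 2 = 2

Summary:
  λ = 4: algebraic multiplicity = 4, geometric multiplicity = 2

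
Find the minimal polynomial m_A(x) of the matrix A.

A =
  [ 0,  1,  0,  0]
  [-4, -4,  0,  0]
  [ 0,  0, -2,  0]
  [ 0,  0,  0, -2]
x^2 + 4*x + 4

The characteristic polynomial is χ_A(x) = (x + 2)^4, so the eigenvalues are known. The minimal polynomial is
  m_A(x) = Π_λ (x − λ)^{k_λ}
where k_λ is the size of the *largest* Jordan block for λ (equivalently, the smallest k with (A − λI)^k v = 0 for every generalised eigenvector v of λ).

  λ = -2: largest Jordan block has size 2, contributing (x + 2)^2

So m_A(x) = (x + 2)^2 = x^2 + 4*x + 4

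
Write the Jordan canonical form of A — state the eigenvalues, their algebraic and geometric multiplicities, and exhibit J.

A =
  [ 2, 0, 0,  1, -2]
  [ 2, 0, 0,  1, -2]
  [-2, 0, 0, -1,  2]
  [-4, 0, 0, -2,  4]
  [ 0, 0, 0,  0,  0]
J_2(0) ⊕ J_1(0) ⊕ J_1(0) ⊕ J_1(0)

The characteristic polynomial is
  det(x·I − A) = x^5

Eigenvalues and multiplicities (the geometric multiplicity of λ is n − rank(A − λI), which equals the number of Jordan blocks for λ):
  λ = 0: algebraic multiplicity = 5, geometric multiplicity = 4

Determining the block sizes for each eigenvalue:
  λ = 0: 4 blocks summing to 5 forces exactly one block of size 2 and the rest size 1 → block sizes [2, 1, 1, 1]

Assembling the blocks gives a Jordan form
J =
  [0, 1, 0, 0, 0]
  [0, 0, 0, 0, 0]
  [0, 0, 0, 0, 0]
  [0, 0, 0, 0, 0]
  [0, 0, 0, 0, 0]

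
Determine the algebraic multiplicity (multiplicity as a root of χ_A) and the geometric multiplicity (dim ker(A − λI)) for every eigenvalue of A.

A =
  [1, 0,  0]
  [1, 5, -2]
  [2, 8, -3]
λ = 1: alg = 3, geom = 2

Step 1 — factor the characteristic polynomial to read off the algebraic multiplicities:
  χ_A(x) = (x - 1)^3

Step 2 — compute geometric multiplicities via the rank-nullity identity g(λ) = n − rank(A − λI):
  rank(A − (1)·I) = 1, so dim ker(A − (1)·I) = n − 1 = 2

Summary:
  λ = 1: algebraic multiplicity = 3, geometric multiplicity = 2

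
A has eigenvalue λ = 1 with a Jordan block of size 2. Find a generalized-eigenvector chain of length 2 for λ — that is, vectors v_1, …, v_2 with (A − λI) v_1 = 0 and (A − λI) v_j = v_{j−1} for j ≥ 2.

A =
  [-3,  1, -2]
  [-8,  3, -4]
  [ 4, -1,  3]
A Jordan chain for λ = 1 of length 2:
v_1 = (-4, -8, 4)ᵀ
v_2 = (1, 0, 0)ᵀ

Let N = A − (1)·I. We want v_2 with N^2 v_2 = 0 but N^1 v_2 ≠ 0; then v_{j-1} := N · v_j for j = 2, …, 2.

Pick v_2 = (1, 0, 0)ᵀ.
Then v_1 = N · v_2 = (-4, -8, 4)ᵀ.

Sanity check: (A − (1)·I) v_1 = (0, 0, 0)ᵀ = 0. ✓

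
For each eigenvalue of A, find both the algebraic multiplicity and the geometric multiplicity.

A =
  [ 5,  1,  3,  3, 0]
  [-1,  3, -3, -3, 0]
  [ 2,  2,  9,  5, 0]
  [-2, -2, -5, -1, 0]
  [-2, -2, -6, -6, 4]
λ = 4: alg = 5, geom = 3

Step 1 — factor the characteristic polynomial to read off the algebraic multiplicities:
  χ_A(x) = (x - 4)^5

Step 2 — compute geometric multiplicities via the rank-nullity identity g(λ) = n − rank(A − λI):
  rank(A − (4)·I) = 2, so dim ker(A − (4)·I) = n − 2 = 3

Summary:
  λ = 4: algebraic multiplicity = 5, geometric multiplicity = 3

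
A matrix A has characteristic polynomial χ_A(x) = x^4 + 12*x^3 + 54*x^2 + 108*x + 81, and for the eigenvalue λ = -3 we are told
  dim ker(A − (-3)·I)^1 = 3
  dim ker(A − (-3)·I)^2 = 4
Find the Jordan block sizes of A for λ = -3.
Block sizes for λ = -3: [2, 1, 1]

From the dimensions of kernels of powers, the number of Jordan blocks of size at least j is d_j − d_{j−1} where d_j = dim ker(N^j) (with d_0 = 0). Computing the differences gives [3, 1].
The number of blocks of size exactly k is (#blocks of size ≥ k) − (#blocks of size ≥ k + 1), so the partition is: 2 block(s) of size 1, 1 block(s) of size 2.
In nonincreasing order the block sizes are [2, 1, 1].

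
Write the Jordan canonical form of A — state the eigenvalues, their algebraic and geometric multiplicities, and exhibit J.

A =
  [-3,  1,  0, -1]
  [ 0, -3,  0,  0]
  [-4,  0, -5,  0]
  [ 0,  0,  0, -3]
J_1(-5) ⊕ J_2(-3) ⊕ J_1(-3)

The characteristic polynomial is
  det(x·I − A) = x^4 + 14*x^3 + 72*x^2 + 162*x + 135 = (x + 3)^3*(x + 5)

Eigenvalues and multiplicities (the geometric multiplicity of λ is n − rank(A − λI), which equals the number of Jordan blocks for λ):
  λ = -5: algebraic multiplicity = 1, geometric multiplicity = 1
  λ = -3: algebraic multiplicity = 3, geometric multiplicity = 2

Determining the block sizes for each eigenvalue:
  λ = -5: one block (gm = 1), so the single block has size am = 1 → block sizes [1]
  λ = -3: 2 blocks summing to 3 forces exactly one block of size 2 and the rest size 1 → block sizes [2, 1]

Assembling the blocks gives a Jordan form
J =
  [-5,  0,  0,  0]
  [ 0, -3,  1,  0]
  [ 0,  0, -3,  0]
  [ 0,  0,  0, -3]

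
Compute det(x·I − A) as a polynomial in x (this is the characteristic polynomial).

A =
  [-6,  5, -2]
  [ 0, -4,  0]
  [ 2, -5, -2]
x^3 + 12*x^2 + 48*x + 64

Expanding det(x·I − A) (e.g. by cofactor expansion or by noting that A is similar to its Jordan form J, which has the same characteristic polynomial as A) gives
  χ_A(x) = x^3 + 12*x^2 + 48*x + 64
which factors as (x + 4)^3. The eigenvalues (with algebraic multiplicities) are λ = -4 with multiplicity 3.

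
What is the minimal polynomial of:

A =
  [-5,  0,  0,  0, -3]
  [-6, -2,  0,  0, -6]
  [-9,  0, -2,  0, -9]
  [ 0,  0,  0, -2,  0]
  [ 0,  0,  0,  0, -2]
x^2 + 7*x + 10

The characteristic polynomial is χ_A(x) = (x + 2)^4*(x + 5), so the eigenvalues are known. The minimal polynomial is
  m_A(x) = Π_λ (x − λ)^{k_λ}
where k_λ is the size of the *largest* Jordan block for λ (equivalently, the smallest k with (A − λI)^k v = 0 for every generalised eigenvector v of λ).

  λ = -5: largest Jordan block has size 1, contributing (x + 5)
  λ = -2: largest Jordan block has size 1, contributing (x + 2)

So m_A(x) = (x + 2)*(x + 5) = x^2 + 7*x + 10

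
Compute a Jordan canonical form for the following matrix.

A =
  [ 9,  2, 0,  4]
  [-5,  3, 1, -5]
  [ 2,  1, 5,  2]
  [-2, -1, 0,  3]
J_3(5) ⊕ J_1(5)

The characteristic polynomial is
  det(x·I − A) = x^4 - 20*x^3 + 150*x^2 - 500*x + 625 = (x - 5)^4

Eigenvalues and multiplicities (the geometric multiplicity of λ is n − rank(A − λI), which equals the number of Jordan blocks for λ):
  λ = 5: algebraic multiplicity = 4, geometric multiplicity = 2

Determining the block sizes for each eigenvalue:
  λ = 5: with am = 4 and gm = 2, the partition is not yet determined (e.g. several partitions of 4 into 2 parts exist). Let N = A − (5)·I. Computing rank(N^1) = 2, rank(N^2) = 1, rank(N^3) = 0; the number of blocks of size ≥ j is rank(N^{j−1}) − rank(N^j), giving [2, 1, 1]. So we have 1 block(s) of size 3, 1 block(s) of size 1 → block sizes [3, 1]

Assembling the blocks gives a Jordan form
J =
  [5, 1, 0, 0]
  [0, 5, 1, 0]
  [0, 0, 5, 0]
  [0, 0, 0, 5]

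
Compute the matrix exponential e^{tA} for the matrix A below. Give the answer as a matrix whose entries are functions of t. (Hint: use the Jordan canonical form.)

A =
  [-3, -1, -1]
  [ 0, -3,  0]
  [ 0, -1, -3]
e^{tA} =
  [exp(-3*t), t^2*exp(-3*t)/2 - t*exp(-3*t), -t*exp(-3*t)]
  [0, exp(-3*t), 0]
  [0, -t*exp(-3*t), exp(-3*t)]

Strategy: write A = P · J · P⁻¹ where J is a Jordan canonical form, so e^{tA} = P · e^{tJ} · P⁻¹, and e^{tJ} can be computed block-by-block.

A has Jordan form
J =
  [-3,  1,  0]
  [ 0, -3,  1]
  [ 0,  0, -3]
(up to reordering of blocks).

Per-block formulas:
  For a 3×3 Jordan block J_3(-3): exp(t · J_3(-3)) = e^(-3t)·(I + t·N + (t^2/2)·N^2), where N is the 3×3 nilpotent shift.

After assembling e^{tJ} and conjugating by P, we get:

e^{tA} =
  [exp(-3*t), t^2*exp(-3*t)/2 - t*exp(-3*t), -t*exp(-3*t)]
  [0, exp(-3*t), 0]
  [0, -t*exp(-3*t), exp(-3*t)]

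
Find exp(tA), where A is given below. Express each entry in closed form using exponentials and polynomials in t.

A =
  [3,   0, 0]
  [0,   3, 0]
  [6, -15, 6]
e^{tA} =
  [exp(3*t), 0, 0]
  [0, exp(3*t), 0]
  [2*exp(6*t) - 2*exp(3*t), -5*exp(6*t) + 5*exp(3*t), exp(6*t)]

Strategy: write A = P · J · P⁻¹ where J is a Jordan canonical form, so e^{tA} = P · e^{tJ} · P⁻¹, and e^{tJ} can be computed block-by-block.

A has Jordan form
J =
  [3, 0, 0]
  [0, 3, 0]
  [0, 0, 6]
(up to reordering of blocks).

Per-block formulas:
  For a 1×1 block at λ = 6: exp(t · [6]) = [e^(6t)].
  For a 1×1 block at λ = 3: exp(t · [3]) = [e^(3t)].

After assembling e^{tJ} and conjugating by P, we get:

e^{tA} =
  [exp(3*t), 0, 0]
  [0, exp(3*t), 0]
  [2*exp(6*t) - 2*exp(3*t), -5*exp(6*t) + 5*exp(3*t), exp(6*t)]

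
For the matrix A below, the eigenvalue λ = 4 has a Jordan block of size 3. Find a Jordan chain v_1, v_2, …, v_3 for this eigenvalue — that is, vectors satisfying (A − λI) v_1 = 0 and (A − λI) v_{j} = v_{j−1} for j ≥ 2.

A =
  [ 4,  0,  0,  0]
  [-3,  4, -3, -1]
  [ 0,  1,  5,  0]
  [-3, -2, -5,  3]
A Jordan chain for λ = 4 of length 3:
v_1 = (0, 3, -3, 9)ᵀ
v_2 = (0, -3, 0, -3)ᵀ
v_3 = (1, 0, 0, 0)ᵀ

Let N = A − (4)·I. We want v_3 with N^3 v_3 = 0 but N^2 v_3 ≠ 0; then v_{j-1} := N · v_j for j = 3, …, 2.

Pick v_3 = (1, 0, 0, 0)ᵀ.
Then v_2 = N · v_3 = (0, -3, 0, -3)ᵀ.
Then v_1 = N · v_2 = (0, 3, -3, 9)ᵀ.

Sanity check: (A − (4)·I) v_1 = (0, 0, 0, 0)ᵀ = 0. ✓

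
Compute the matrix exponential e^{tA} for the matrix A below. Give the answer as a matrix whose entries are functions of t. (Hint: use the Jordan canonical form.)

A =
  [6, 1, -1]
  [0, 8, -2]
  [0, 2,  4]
e^{tA} =
  [exp(6*t), t*exp(6*t), -t*exp(6*t)]
  [0, 2*t*exp(6*t) + exp(6*t), -2*t*exp(6*t)]
  [0, 2*t*exp(6*t), -2*t*exp(6*t) + exp(6*t)]

Strategy: write A = P · J · P⁻¹ where J is a Jordan canonical form, so e^{tA} = P · e^{tJ} · P⁻¹, and e^{tJ} can be computed block-by-block.

A has Jordan form
J =
  [6, 1, 0]
  [0, 6, 0]
  [0, 0, 6]
(up to reordering of blocks).

Per-block formulas:
  For a 2×2 Jordan block J_2(6): exp(t · J_2(6)) = e^(6t)·(I + t·N), where N is the 2×2 nilpotent shift.
  For a 1×1 block at λ = 6: exp(t · [6]) = [e^(6t)].

After assembling e^{tJ} and conjugating by P, we get:

e^{tA} =
  [exp(6*t), t*exp(6*t), -t*exp(6*t)]
  [0, 2*t*exp(6*t) + exp(6*t), -2*t*exp(6*t)]
  [0, 2*t*exp(6*t), -2*t*exp(6*t) + exp(6*t)]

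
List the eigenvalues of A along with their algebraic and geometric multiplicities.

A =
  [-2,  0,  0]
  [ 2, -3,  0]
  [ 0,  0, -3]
λ = -3: alg = 2, geom = 2; λ = -2: alg = 1, geom = 1

Step 1 — factor the characteristic polynomial to read off the algebraic multiplicities:
  χ_A(x) = (x + 2)*(x + 3)^2

Step 2 — compute geometric multiplicities via the rank-nullity identity g(λ) = n − rank(A − λI):
  rank(A − (-3)·I) = 1, so dim ker(A − (-3)·I) = n − 1 = 2
  rank(A − (-2)·I) = 2, so dim ker(A − (-2)·I) = n − 2 = 1

Summary:
  λ = -3: algebraic multiplicity = 2, geometric multiplicity = 2
  λ = -2: algebraic multiplicity = 1, geometric multiplicity = 1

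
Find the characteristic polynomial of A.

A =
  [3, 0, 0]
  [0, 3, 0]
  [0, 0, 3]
x^3 - 9*x^2 + 27*x - 27

Expanding det(x·I − A) (e.g. by cofactor expansion or by noting that A is similar to its Jordan form J, which has the same characteristic polynomial as A) gives
  χ_A(x) = x^3 - 9*x^2 + 27*x - 27
which factors as (x - 3)^3. The eigenvalues (with algebraic multiplicities) are λ = 3 with multiplicity 3.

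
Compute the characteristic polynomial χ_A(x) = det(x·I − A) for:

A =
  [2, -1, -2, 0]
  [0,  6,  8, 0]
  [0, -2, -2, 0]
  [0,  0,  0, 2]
x^4 - 8*x^3 + 24*x^2 - 32*x + 16

Expanding det(x·I − A) (e.g. by cofactor expansion or by noting that A is similar to its Jordan form J, which has the same characteristic polynomial as A) gives
  χ_A(x) = x^4 - 8*x^3 + 24*x^2 - 32*x + 16
which factors as (x - 2)^4. The eigenvalues (with algebraic multiplicities) are λ = 2 with multiplicity 4.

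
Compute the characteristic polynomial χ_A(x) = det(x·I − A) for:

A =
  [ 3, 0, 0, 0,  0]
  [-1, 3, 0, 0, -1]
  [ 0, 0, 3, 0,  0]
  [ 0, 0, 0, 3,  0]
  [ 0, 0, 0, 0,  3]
x^5 - 15*x^4 + 90*x^3 - 270*x^2 + 405*x - 243

Expanding det(x·I − A) (e.g. by cofactor expansion or by noting that A is similar to its Jordan form J, which has the same characteristic polynomial as A) gives
  χ_A(x) = x^5 - 15*x^4 + 90*x^3 - 270*x^2 + 405*x - 243
which factors as (x - 3)^5. The eigenvalues (with algebraic multiplicities) are λ = 3 with multiplicity 5.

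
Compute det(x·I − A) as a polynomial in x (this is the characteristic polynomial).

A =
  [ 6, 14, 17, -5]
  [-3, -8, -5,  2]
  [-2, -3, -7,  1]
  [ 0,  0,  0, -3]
x^4 + 12*x^3 + 54*x^2 + 108*x + 81

Expanding det(x·I − A) (e.g. by cofactor expansion or by noting that A is similar to its Jordan form J, which has the same characteristic polynomial as A) gives
  χ_A(x) = x^4 + 12*x^3 + 54*x^2 + 108*x + 81
which factors as (x + 3)^4. The eigenvalues (with algebraic multiplicities) are λ = -3 with multiplicity 4.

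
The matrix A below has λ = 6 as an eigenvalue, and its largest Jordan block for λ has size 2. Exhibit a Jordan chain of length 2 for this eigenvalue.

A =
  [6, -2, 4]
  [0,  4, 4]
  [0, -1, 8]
A Jordan chain for λ = 6 of length 2:
v_1 = (-2, -2, -1)ᵀ
v_2 = (0, 1, 0)ᵀ

Let N = A − (6)·I. We want v_2 with N^2 v_2 = 0 but N^1 v_2 ≠ 0; then v_{j-1} := N · v_j for j = 2, …, 2.

Pick v_2 = (0, 1, 0)ᵀ.
Then v_1 = N · v_2 = (-2, -2, -1)ᵀ.

Sanity check: (A − (6)·I) v_1 = (0, 0, 0)ᵀ = 0. ✓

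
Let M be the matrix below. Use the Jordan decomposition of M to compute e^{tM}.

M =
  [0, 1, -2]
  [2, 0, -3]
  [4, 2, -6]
e^{tM} =
  [-t^2*exp(-2*t) + 2*t*exp(-2*t) + exp(-2*t), t*exp(-2*t), t^2*exp(-2*t)/2 - 2*t*exp(-2*t)]
  [-2*t^2*exp(-2*t) + 2*t*exp(-2*t), 2*t*exp(-2*t) + exp(-2*t), t^2*exp(-2*t) - 3*t*exp(-2*t)]
  [-2*t^2*exp(-2*t) + 4*t*exp(-2*t), 2*t*exp(-2*t), t^2*exp(-2*t) - 4*t*exp(-2*t) + exp(-2*t)]

Strategy: write M = P · J · P⁻¹ where J is a Jordan canonical form, so e^{tM} = P · e^{tJ} · P⁻¹, and e^{tJ} can be computed block-by-block.

M has Jordan form
J =
  [-2,  1,  0]
  [ 0, -2,  1]
  [ 0,  0, -2]
(up to reordering of blocks).

Per-block formulas:
  For a 3×3 Jordan block J_3(-2): exp(t · J_3(-2)) = e^(-2t)·(I + t·N + (t^2/2)·N^2), where N is the 3×3 nilpotent shift.

After assembling e^{tJ} and conjugating by P, we get:

e^{tM} =
  [-t^2*exp(-2*t) + 2*t*exp(-2*t) + exp(-2*t), t*exp(-2*t), t^2*exp(-2*t)/2 - 2*t*exp(-2*t)]
  [-2*t^2*exp(-2*t) + 2*t*exp(-2*t), 2*t*exp(-2*t) + exp(-2*t), t^2*exp(-2*t) - 3*t*exp(-2*t)]
  [-2*t^2*exp(-2*t) + 4*t*exp(-2*t), 2*t*exp(-2*t), t^2*exp(-2*t) - 4*t*exp(-2*t) + exp(-2*t)]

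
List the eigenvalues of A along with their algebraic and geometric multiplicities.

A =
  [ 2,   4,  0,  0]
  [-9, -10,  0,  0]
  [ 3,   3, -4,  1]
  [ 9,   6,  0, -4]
λ = -4: alg = 4, geom = 2

Step 1 — factor the characteristic polynomial to read off the algebraic multiplicities:
  χ_A(x) = (x + 4)^4

Step 2 — compute geometric multiplicities via the rank-nullity identity g(λ) = n − rank(A − λI):
  rank(A − (-4)·I) = 2, so dim ker(A − (-4)·I) = n − 2 = 2

Summary:
  λ = -4: algebraic multiplicity = 4, geometric multiplicity = 2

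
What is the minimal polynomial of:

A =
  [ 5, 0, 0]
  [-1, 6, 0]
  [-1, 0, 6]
x^2 - 11*x + 30

The characteristic polynomial is χ_A(x) = (x - 6)^2*(x - 5), so the eigenvalues are known. The minimal polynomial is
  m_A(x) = Π_λ (x − λ)^{k_λ}
where k_λ is the size of the *largest* Jordan block for λ (equivalently, the smallest k with (A − λI)^k v = 0 for every generalised eigenvector v of λ).

  λ = 5: largest Jordan block has size 1, contributing (x − 5)
  λ = 6: largest Jordan block has size 1, contributing (x − 6)

So m_A(x) = (x - 6)*(x - 5) = x^2 - 11*x + 30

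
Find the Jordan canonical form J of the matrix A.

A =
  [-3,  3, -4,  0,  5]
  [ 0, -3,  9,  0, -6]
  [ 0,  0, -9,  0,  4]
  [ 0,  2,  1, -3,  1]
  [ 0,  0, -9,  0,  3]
J_3(-3) ⊕ J_2(-3)

The characteristic polynomial is
  det(x·I − A) = x^5 + 15*x^4 + 90*x^3 + 270*x^2 + 405*x + 243 = (x + 3)^5

Eigenvalues and multiplicities (the geometric multiplicity of λ is n − rank(A − λI), which equals the number of Jordan blocks for λ):
  λ = -3: algebraic multiplicity = 5, geometric multiplicity = 2

Determining the block sizes for each eigenvalue:
  λ = -3: with am = 5 and gm = 2, the partition is not yet determined (e.g. several partitions of 5 into 2 parts exist). Let N = A − (-3)·I. Computing rank(N^1) = 3, rank(N^2) = 1, rank(N^3) = 0; the number of blocks of size ≥ j is rank(N^{j−1}) − rank(N^j), giving [2, 2, 1]. So we have 1 block(s) of size 3, 1 block(s) of size 2 → block sizes [3, 2]

Assembling the blocks gives a Jordan form
J =
  [-3,  1,  0,  0,  0]
  [ 0, -3,  1,  0,  0]
  [ 0,  0, -3,  0,  0]
  [ 0,  0,  0, -3,  1]
  [ 0,  0,  0,  0, -3]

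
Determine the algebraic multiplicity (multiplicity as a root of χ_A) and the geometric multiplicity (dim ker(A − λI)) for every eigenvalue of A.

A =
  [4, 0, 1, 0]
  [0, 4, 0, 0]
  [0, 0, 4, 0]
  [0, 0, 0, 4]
λ = 4: alg = 4, geom = 3

Step 1 — factor the characteristic polynomial to read off the algebraic multiplicities:
  χ_A(x) = (x - 4)^4

Step 2 — compute geometric multiplicities via the rank-nullity identity g(λ) = n − rank(A − λI):
  rank(A − (4)·I) = 1, so dim ker(A − (4)·I) = n − 1 = 3

Summary:
  λ = 4: algebraic multiplicity = 4, geometric multiplicity = 3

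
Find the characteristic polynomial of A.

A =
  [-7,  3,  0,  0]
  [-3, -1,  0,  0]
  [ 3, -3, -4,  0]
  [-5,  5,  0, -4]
x^4 + 16*x^3 + 96*x^2 + 256*x + 256

Expanding det(x·I − A) (e.g. by cofactor expansion or by noting that A is similar to its Jordan form J, which has the same characteristic polynomial as A) gives
  χ_A(x) = x^4 + 16*x^3 + 96*x^2 + 256*x + 256
which factors as (x + 4)^4. The eigenvalues (with algebraic multiplicities) are λ = -4 with multiplicity 4.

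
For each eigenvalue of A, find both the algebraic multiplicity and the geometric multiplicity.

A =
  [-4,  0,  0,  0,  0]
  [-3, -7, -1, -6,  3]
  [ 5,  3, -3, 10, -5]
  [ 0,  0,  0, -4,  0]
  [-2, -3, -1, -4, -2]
λ = -4: alg = 5, geom = 3

Step 1 — factor the characteristic polynomial to read off the algebraic multiplicities:
  χ_A(x) = (x + 4)^5

Step 2 — compute geometric multiplicities via the rank-nullity identity g(λ) = n − rank(A − λI):
  rank(A − (-4)·I) = 2, so dim ker(A − (-4)·I) = n − 2 = 3

Summary:
  λ = -4: algebraic multiplicity = 5, geometric multiplicity = 3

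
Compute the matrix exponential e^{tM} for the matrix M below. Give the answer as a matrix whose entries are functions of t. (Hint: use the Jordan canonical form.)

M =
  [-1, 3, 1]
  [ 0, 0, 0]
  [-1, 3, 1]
e^{tM} =
  [1 - t, 3*t, t]
  [0, 1, 0]
  [-t, 3*t, t + 1]

Strategy: write M = P · J · P⁻¹ where J is a Jordan canonical form, so e^{tM} = P · e^{tJ} · P⁻¹, and e^{tJ} can be computed block-by-block.

M has Jordan form
J =
  [0, 1, 0]
  [0, 0, 0]
  [0, 0, 0]
(up to reordering of blocks).

Per-block formulas:
  For a 2×2 Jordan block J_2(0): exp(t · J_2(0)) = e^(0t)·(I + t·N), where N is the 2×2 nilpotent shift.
  For a 1×1 block at λ = 0: exp(t · [0]) = [e^(0t)].

After assembling e^{tJ} and conjugating by P, we get:

e^{tM} =
  [1 - t, 3*t, t]
  [0, 1, 0]
  [-t, 3*t, t + 1]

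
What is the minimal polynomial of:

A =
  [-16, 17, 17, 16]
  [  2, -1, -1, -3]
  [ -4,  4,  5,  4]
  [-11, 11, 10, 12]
x^4 - 6*x^2 + 8*x - 3

The characteristic polynomial is χ_A(x) = (x - 1)^3*(x + 3), so the eigenvalues are known. The minimal polynomial is
  m_A(x) = Π_λ (x − λ)^{k_λ}
where k_λ is the size of the *largest* Jordan block for λ (equivalently, the smallest k with (A − λI)^k v = 0 for every generalised eigenvector v of λ).

  λ = -3: largest Jordan block has size 1, contributing (x + 3)
  λ = 1: largest Jordan block has size 3, contributing (x − 1)^3

So m_A(x) = (x - 1)^3*(x + 3) = x^4 - 6*x^2 + 8*x - 3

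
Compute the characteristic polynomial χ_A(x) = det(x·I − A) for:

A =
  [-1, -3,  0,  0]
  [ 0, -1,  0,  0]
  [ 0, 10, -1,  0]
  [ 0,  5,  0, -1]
x^4 + 4*x^3 + 6*x^2 + 4*x + 1

Expanding det(x·I − A) (e.g. by cofactor expansion or by noting that A is similar to its Jordan form J, which has the same characteristic polynomial as A) gives
  χ_A(x) = x^4 + 4*x^3 + 6*x^2 + 4*x + 1
which factors as (x + 1)^4. The eigenvalues (with algebraic multiplicities) are λ = -1 with multiplicity 4.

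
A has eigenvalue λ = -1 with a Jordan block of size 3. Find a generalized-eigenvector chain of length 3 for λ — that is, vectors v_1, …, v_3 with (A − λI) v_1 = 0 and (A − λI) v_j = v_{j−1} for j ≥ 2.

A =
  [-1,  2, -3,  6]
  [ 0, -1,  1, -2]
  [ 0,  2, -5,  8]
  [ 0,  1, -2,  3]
A Jordan chain for λ = -1 of length 3:
v_1 = (2, 0, 2, 1)ᵀ
v_2 = (-3, 1, -4, -2)ᵀ
v_3 = (0, 0, 1, 0)ᵀ

Let N = A − (-1)·I. We want v_3 with N^3 v_3 = 0 but N^2 v_3 ≠ 0; then v_{j-1} := N · v_j for j = 3, …, 2.

Pick v_3 = (0, 0, 1, 0)ᵀ.
Then v_2 = N · v_3 = (-3, 1, -4, -2)ᵀ.
Then v_1 = N · v_2 = (2, 0, 2, 1)ᵀ.

Sanity check: (A − (-1)·I) v_1 = (0, 0, 0, 0)ᵀ = 0. ✓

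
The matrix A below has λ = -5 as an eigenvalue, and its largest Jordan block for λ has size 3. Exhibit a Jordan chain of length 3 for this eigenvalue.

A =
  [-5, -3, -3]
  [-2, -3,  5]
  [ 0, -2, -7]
A Jordan chain for λ = -5 of length 3:
v_1 = (6, -4, 4)ᵀ
v_2 = (0, -2, 0)ᵀ
v_3 = (1, 0, 0)ᵀ

Let N = A − (-5)·I. We want v_3 with N^3 v_3 = 0 but N^2 v_3 ≠ 0; then v_{j-1} := N · v_j for j = 3, …, 2.

Pick v_3 = (1, 0, 0)ᵀ.
Then v_2 = N · v_3 = (0, -2, 0)ᵀ.
Then v_1 = N · v_2 = (6, -4, 4)ᵀ.

Sanity check: (A − (-5)·I) v_1 = (0, 0, 0)ᵀ = 0. ✓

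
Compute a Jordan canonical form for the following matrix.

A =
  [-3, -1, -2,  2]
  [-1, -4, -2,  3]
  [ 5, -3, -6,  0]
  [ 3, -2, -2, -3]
J_3(-4) ⊕ J_1(-4)

The characteristic polynomial is
  det(x·I − A) = x^4 + 16*x^3 + 96*x^2 + 256*x + 256 = (x + 4)^4

Eigenvalues and multiplicities (the geometric multiplicity of λ is n − rank(A − λI), which equals the number of Jordan blocks for λ):
  λ = -4: algebraic multiplicity = 4, geometric multiplicity = 2

Determining the block sizes for each eigenvalue:
  λ = -4: with am = 4 and gm = 2, the partition is not yet determined (e.g. several partitions of 4 into 2 parts exist). Let N = A − (-4)·I. Computing rank(N^1) = 2, rank(N^2) = 1, rank(N^3) = 0; the number of blocks of size ≥ j is rank(N^{j−1}) − rank(N^j), giving [2, 1, 1]. So we have 1 block(s) of size 3, 1 block(s) of size 1 → block sizes [3, 1]

Assembling the blocks gives a Jordan form
J =
  [-4,  1,  0,  0]
  [ 0, -4,  1,  0]
  [ 0,  0, -4,  0]
  [ 0,  0,  0, -4]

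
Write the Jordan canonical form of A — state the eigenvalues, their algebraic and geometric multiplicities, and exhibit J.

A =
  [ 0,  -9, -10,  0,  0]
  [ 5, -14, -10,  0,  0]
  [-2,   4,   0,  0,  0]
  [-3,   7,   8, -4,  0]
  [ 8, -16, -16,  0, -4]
J_2(-5) ⊕ J_1(-4) ⊕ J_1(-4) ⊕ J_1(-4)

The characteristic polynomial is
  det(x·I − A) = x^5 + 22*x^4 + 193*x^3 + 844*x^2 + 1840*x + 1600 = (x + 4)^3*(x + 5)^2

Eigenvalues and multiplicities (the geometric multiplicity of λ is n − rank(A − λI), which equals the number of Jordan blocks for λ):
  λ = -5: algebraic multiplicity = 2, geometric multiplicity = 1
  λ = -4: algebraic multiplicity = 3, geometric multiplicity = 3

Determining the block sizes for each eigenvalue:
  λ = -5: one block (gm = 1), so the single block has size am = 2 → block sizes [2]
  λ = -4: gm = am = 3, so every block has size 1 → block sizes [1, 1, 1]

Assembling the blocks gives a Jordan form
J =
  [-5,  1,  0,  0,  0]
  [ 0, -5,  0,  0,  0]
  [ 0,  0, -4,  0,  0]
  [ 0,  0,  0, -4,  0]
  [ 0,  0,  0,  0, -4]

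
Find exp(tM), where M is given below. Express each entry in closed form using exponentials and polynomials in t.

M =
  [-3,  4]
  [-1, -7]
e^{tM} =
  [2*t*exp(-5*t) + exp(-5*t), 4*t*exp(-5*t)]
  [-t*exp(-5*t), -2*t*exp(-5*t) + exp(-5*t)]

Strategy: write M = P · J · P⁻¹ where J is a Jordan canonical form, so e^{tM} = P · e^{tJ} · P⁻¹, and e^{tJ} can be computed block-by-block.

M has Jordan form
J =
  [-5,  1]
  [ 0, -5]
(up to reordering of blocks).

Per-block formulas:
  For a 2×2 Jordan block J_2(-5): exp(t · J_2(-5)) = e^(-5t)·(I + t·N), where N is the 2×2 nilpotent shift.

After assembling e^{tJ} and conjugating by P, we get:

e^{tM} =
  [2*t*exp(-5*t) + exp(-5*t), 4*t*exp(-5*t)]
  [-t*exp(-5*t), -2*t*exp(-5*t) + exp(-5*t)]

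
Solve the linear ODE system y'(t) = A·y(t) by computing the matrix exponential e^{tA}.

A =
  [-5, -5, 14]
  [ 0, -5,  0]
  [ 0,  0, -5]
e^{tA} =
  [exp(-5*t), -5*t*exp(-5*t), 14*t*exp(-5*t)]
  [0, exp(-5*t), 0]
  [0, 0, exp(-5*t)]

Strategy: write A = P · J · P⁻¹ where J is a Jordan canonical form, so e^{tA} = P · e^{tJ} · P⁻¹, and e^{tJ} can be computed block-by-block.

A has Jordan form
J =
  [-5,  1,  0]
  [ 0, -5,  0]
  [ 0,  0, -5]
(up to reordering of blocks).

Per-block formulas:
  For a 2×2 Jordan block J_2(-5): exp(t · J_2(-5)) = e^(-5t)·(I + t·N), where N is the 2×2 nilpotent shift.
  For a 1×1 block at λ = -5: exp(t · [-5]) = [e^(-5t)].

After assembling e^{tJ} and conjugating by P, we get:

e^{tA} =
  [exp(-5*t), -5*t*exp(-5*t), 14*t*exp(-5*t)]
  [0, exp(-5*t), 0]
  [0, 0, exp(-5*t)]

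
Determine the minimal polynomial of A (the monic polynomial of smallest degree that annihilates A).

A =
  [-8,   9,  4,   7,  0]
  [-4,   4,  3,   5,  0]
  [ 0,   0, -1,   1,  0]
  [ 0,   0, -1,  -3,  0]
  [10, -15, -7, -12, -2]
x^2 + 4*x + 4

The characteristic polynomial is χ_A(x) = (x + 2)^5, so the eigenvalues are known. The minimal polynomial is
  m_A(x) = Π_λ (x − λ)^{k_λ}
where k_λ is the size of the *largest* Jordan block for λ (equivalently, the smallest k with (A − λI)^k v = 0 for every generalised eigenvector v of λ).

  λ = -2: largest Jordan block has size 2, contributing (x + 2)^2

So m_A(x) = (x + 2)^2 = x^2 + 4*x + 4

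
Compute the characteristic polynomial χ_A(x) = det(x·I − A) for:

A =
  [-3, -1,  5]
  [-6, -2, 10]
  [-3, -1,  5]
x^3

Expanding det(x·I − A) (e.g. by cofactor expansion or by noting that A is similar to its Jordan form J, which has the same characteristic polynomial as A) gives
  χ_A(x) = x^3
which factors as x^3. The eigenvalues (with algebraic multiplicities) are λ = 0 with multiplicity 3.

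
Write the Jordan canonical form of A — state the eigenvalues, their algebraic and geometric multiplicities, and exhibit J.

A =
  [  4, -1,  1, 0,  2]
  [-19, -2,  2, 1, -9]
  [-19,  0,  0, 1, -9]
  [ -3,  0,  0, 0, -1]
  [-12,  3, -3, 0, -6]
J_2(-2) ⊕ J_3(0)

The characteristic polynomial is
  det(x·I − A) = x^5 + 4*x^4 + 4*x^3 = x^3*(x + 2)^2

Eigenvalues and multiplicities (the geometric multiplicity of λ is n − rank(A − λI), which equals the number of Jordan blocks for λ):
  λ = -2: algebraic multiplicity = 2, geometric multiplicity = 1
  λ = 0: algebraic multiplicity = 3, geometric multiplicity = 1

Determining the block sizes for each eigenvalue:
  λ = -2: one block (gm = 1), so the single block has size am = 2 → block sizes [2]
  λ = 0: one block (gm = 1), so the single block has size am = 3 → block sizes [3]

Assembling the blocks gives a Jordan form
J =
  [-2,  1, 0, 0, 0]
  [ 0, -2, 0, 0, 0]
  [ 0,  0, 0, 1, 0]
  [ 0,  0, 0, 0, 1]
  [ 0,  0, 0, 0, 0]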